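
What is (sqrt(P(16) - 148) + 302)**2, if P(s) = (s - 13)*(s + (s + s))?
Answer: 91200 + 1208*I ≈ 91200.0 + 1208.0*I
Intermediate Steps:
P(s) = 3*s*(-13 + s) (P(s) = (-13 + s)*(s + 2*s) = (-13 + s)*(3*s) = 3*s*(-13 + s))
(sqrt(P(16) - 148) + 302)**2 = (sqrt(3*16*(-13 + 16) - 148) + 302)**2 = (sqrt(3*16*3 - 148) + 302)**2 = (sqrt(144 - 148) + 302)**2 = (sqrt(-4) + 302)**2 = (2*I + 302)**2 = (302 + 2*I)**2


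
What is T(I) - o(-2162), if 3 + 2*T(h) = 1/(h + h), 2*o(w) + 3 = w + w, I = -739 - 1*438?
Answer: 10178695/4708 ≈ 2162.0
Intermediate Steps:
I = -1177 (I = -739 - 438 = -1177)
o(w) = -3/2 + w (o(w) = -3/2 + (w + w)/2 = -3/2 + (2*w)/2 = -3/2 + w)
T(h) = -3/2 + 1/(4*h) (T(h) = -3/2 + 1/(2*(h + h)) = -3/2 + 1/(2*((2*h))) = -3/2 + (1/(2*h))/2 = -3/2 + 1/(4*h))
T(I) - o(-2162) = (¼)*(1 - 6*(-1177))/(-1177) - (-3/2 - 2162) = (¼)*(-1/1177)*(1 + 7062) - 1*(-4327/2) = (¼)*(-1/1177)*7063 + 4327/2 = -7063/4708 + 4327/2 = 10178695/4708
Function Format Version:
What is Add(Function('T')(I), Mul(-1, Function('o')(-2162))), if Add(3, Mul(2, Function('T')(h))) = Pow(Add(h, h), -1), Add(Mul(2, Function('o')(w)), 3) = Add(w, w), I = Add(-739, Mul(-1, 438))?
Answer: Rational(10178695, 4708) ≈ 2162.0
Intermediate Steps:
I = -1177 (I = Add(-739, -438) = -1177)
Function('o')(w) = Add(Rational(-3, 2), w) (Function('o')(w) = Add(Rational(-3, 2), Mul(Rational(1, 2), Add(w, w))) = Add(Rational(-3, 2), Mul(Rational(1, 2), Mul(2, w))) = Add(Rational(-3, 2), w))
Function('T')(h) = Add(Rational(-3, 2), Mul(Rational(1, 4), Pow(h, -1))) (Function('T')(h) = Add(Rational(-3, 2), Mul(Rational(1, 2), Pow(Add(h, h), -1))) = Add(Rational(-3, 2), Mul(Rational(1, 2), Pow(Mul(2, h), -1))) = Add(Rational(-3, 2), Mul(Rational(1, 2), Mul(Rational(1, 2), Pow(h, -1)))) = Add(Rational(-3, 2), Mul(Rational(1, 4), Pow(h, -1))))
Add(Function('T')(I), Mul(-1, Function('o')(-2162))) = Add(Mul(Rational(1, 4), Pow(-1177, -1), Add(1, Mul(-6, -1177))), Mul(-1, Add(Rational(-3, 2), -2162))) = Add(Mul(Rational(1, 4), Rational(-1, 1177), Add(1, 7062)), Mul(-1, Rational(-4327, 2))) = Add(Mul(Rational(1, 4), Rational(-1, 1177), 7063), Rational(4327, 2)) = Add(Rational(-7063, 4708), Rational(4327, 2)) = Rational(10178695, 4708)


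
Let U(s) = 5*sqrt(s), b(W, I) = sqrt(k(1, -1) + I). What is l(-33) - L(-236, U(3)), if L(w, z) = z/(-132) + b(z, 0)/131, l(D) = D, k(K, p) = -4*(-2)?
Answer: -33 - 2*sqrt(2)/131 + 5*sqrt(3)/132 ≈ -32.956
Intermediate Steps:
k(K, p) = 8
b(W, I) = sqrt(8 + I)
L(w, z) = -z/132 + 2*sqrt(2)/131 (L(w, z) = z/(-132) + sqrt(8 + 0)/131 = z*(-1/132) + sqrt(8)*(1/131) = -z/132 + (2*sqrt(2))*(1/131) = -z/132 + 2*sqrt(2)/131)
l(-33) - L(-236, U(3)) = -33 - (-5*sqrt(3)/132 + 2*sqrt(2)/131) = -33 + (-2*sqrt(2)/131 + 5*sqrt(3)/132) = -33 - 2*sqrt(2)/131 + 5*sqrt(3)/132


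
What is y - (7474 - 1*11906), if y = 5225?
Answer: 9657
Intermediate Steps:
y - (7474 - 1*11906) = 5225 - (7474 - 1*11906) = 5225 - (7474 - 11906) = 5225 - 1*(-4432) = 5225 + 4432 = 9657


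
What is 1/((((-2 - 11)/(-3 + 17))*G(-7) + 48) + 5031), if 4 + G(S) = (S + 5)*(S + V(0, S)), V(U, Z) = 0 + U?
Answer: 7/35488 ≈ 0.00019725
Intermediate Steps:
V(U, Z) = U
G(S) = -4 + S*(5 + S) (G(S) = -4 + (S + 5)*(S + 0) = -4 + (5 + S)*S = -4 + S*(5 + S))
1/((((-2 - 11)/(-3 + 17))*G(-7) + 48) + 5031) = 1/((((-2 - 11)/(-3 + 17))*(-4 + (-7)² + 5*(-7)) + 48) + 5031) = 1/(((-13/14)*(-4 + 49 - 35) + 48) + 5031) = 1/((-13*1/14*10 + 48) + 5031) = 1/((-13/14*10 + 48) + 5031) = 1/((-65/7 + 48) + 5031) = 1/(271/7 + 5031) = 1/(35488/7) = 7/35488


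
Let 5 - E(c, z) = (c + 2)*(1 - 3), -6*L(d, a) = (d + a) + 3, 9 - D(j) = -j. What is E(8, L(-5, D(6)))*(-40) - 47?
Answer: -1047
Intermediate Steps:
D(j) = 9 + j (D(j) = 9 - (-1)*j = 9 + j)
L(d, a) = -½ - a/6 - d/6 (L(d, a) = -((d + a) + 3)/6 = -((a + d) + 3)/6 = -(3 + a + d)/6 = -½ - a/6 - d/6)
E(c, z) = 9 + 2*c (E(c, z) = 5 - (c + 2)*(1 - 3) = 5 - (2 + c)*(-2) = 5 - (-4 - 2*c) = 5 + (4 + 2*c) = 9 + 2*c)
E(8, L(-5, D(6)))*(-40) - 47 = (9 + 2*8)*(-40) - 47 = (9 + 16)*(-40) - 47 = 25*(-40) - 47 = -1000 - 47 = -1047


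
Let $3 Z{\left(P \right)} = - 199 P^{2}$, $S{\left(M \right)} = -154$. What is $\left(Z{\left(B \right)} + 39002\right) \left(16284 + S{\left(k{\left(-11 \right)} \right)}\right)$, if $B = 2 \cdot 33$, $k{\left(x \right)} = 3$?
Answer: $-4031628980$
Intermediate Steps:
$B = 66$
$Z{\left(P \right)} = - \frac{199 P^{2}}{3}$ ($Z{\left(P \right)} = \frac{\left(-199\right) P^{2}}{3} = - \frac{199 P^{2}}{3}$)
$\left(Z{\left(B \right)} + 39002\right) \left(16284 + S{\left(k{\left(-11 \right)} \right)}\right) = \left(- \frac{199 \cdot 66^{2}}{3} + 39002\right) \left(16284 - 154\right) = \left(\left(- \frac{199}{3}\right) 4356 + 39002\right) 16130 = \left(-288948 + 39002\right) 16130 = \left(-249946\right) 16130 = -4031628980$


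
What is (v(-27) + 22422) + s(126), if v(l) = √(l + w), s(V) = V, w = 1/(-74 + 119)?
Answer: 22548 + I*√6070/15 ≈ 22548.0 + 5.194*I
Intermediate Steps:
w = 1/45 ≈ 0.022222
v(l) = √(1/45 + l) (v(l) = √(l + 1/45) = √(1/45 + l))
(v(-27) + 22422) + s(126) = (√(5 + 225*(-27))/15 + 22422) + 126 = (√(5 - 6075)/15 + 22422) + 126 = (√(-6070)/15 + 22422) + 126 = ((I*√6070)/15 + 22422) + 126 = (I*√6070/15 + 22422) + 126 = (22422 + I*√6070/15) + 126 = 22548 + I*√6070/15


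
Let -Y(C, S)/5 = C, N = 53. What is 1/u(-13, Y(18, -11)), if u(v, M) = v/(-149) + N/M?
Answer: -13410/6727 ≈ -1.9935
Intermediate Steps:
Y(C, S) = -5*C
u(v, M) = 53/M - v/149 (u(v, M) = v/(-149) + 53/M = v*(-1/149) + 53/M = -v/149 + 53/M = 53/M - v/149)
1/u(-13, Y(18, -11)) = 1/(53/((-5*18)) - 1/149*(-13)) = 1/(53/(-90) + 13/149) = 1/(53*(-1/90) + 13/149) = 1/(-53/90 + 13/149) = 1/(-6727/13410) = -13410/6727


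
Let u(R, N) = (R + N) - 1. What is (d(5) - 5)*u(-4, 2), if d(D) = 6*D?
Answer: -75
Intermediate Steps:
u(R, N) = -1 + N + R (u(R, N) = (N + R) - 1 = -1 + N + R)
(d(5) - 5)*u(-4, 2) = (6*5 - 5)*(-1 + 2 - 4) = (30 - 5)*(-3) = 25*(-3) = -75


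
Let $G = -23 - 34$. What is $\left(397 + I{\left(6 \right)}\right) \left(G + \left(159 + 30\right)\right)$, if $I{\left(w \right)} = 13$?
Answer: $54120$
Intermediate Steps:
$G = -57$
$\left(397 + I{\left(6 \right)}\right) \left(G + \left(159 + 30\right)\right) = \left(397 + 13\right) \left(-57 + \left(159 + 30\right)\right) = 410 \left(-57 + 189\right) = 410 \cdot 132 = 54120$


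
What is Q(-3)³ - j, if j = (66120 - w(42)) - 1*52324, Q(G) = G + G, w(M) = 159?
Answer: -13853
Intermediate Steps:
Q(G) = 2*G
j = 13637 (j = (66120 - 1*159) - 1*52324 = (66120 - 159) - 52324 = 65961 - 52324 = 13637)
Q(-3)³ - j = (2*(-3))³ - 1*13637 = (-6)³ - 13637 = -216 - 13637 = -13853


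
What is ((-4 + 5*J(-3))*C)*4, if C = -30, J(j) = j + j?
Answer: 4080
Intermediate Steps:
J(j) = 2*j
((-4 + 5*J(-3))*C)*4 = ((-4 + 5*(2*(-3)))*(-30))*4 = ((-4 + 5*(-6))*(-30))*4 = ((-4 - 30)*(-30))*4 = -34*(-30)*4 = 1020*4 = 4080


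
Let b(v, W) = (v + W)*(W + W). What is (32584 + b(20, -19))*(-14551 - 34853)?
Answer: -1607902584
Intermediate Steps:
b(v, W) = 2*W*(W + v) (b(v, W) = (W + v)*(2*W) = 2*W*(W + v))
(32584 + b(20, -19))*(-14551 - 34853) = (32584 + 2*(-19)*(-19 + 20))*(-14551 - 34853) = (32584 + 2*(-19)*1)*(-49404) = (32584 - 38)*(-49404) = 32546*(-49404) = -1607902584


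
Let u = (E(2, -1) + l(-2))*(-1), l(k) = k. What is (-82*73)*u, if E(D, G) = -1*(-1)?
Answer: -5986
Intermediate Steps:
E(D, G) = 1
u = 1 (u = (1 - 2)*(-1) = -1*(-1) = 1)
(-82*73)*u = -82*73*1 = -5986*1 = -5986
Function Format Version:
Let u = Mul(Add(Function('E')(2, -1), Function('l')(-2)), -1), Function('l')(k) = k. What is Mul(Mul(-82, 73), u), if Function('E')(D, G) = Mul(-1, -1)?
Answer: -5986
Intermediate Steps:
Function('E')(D, G) = 1
u = 1 (u = Mul(Add(1, -2), -1) = Mul(-1, -1) = 1)
Mul(Mul(-82, 73), u) = Mul(Mul(-82, 73), 1) = Mul(-5986, 1) = -5986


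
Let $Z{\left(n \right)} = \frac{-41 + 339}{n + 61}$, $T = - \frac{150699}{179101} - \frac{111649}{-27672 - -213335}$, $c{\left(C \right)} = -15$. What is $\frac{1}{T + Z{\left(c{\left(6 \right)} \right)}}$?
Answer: $\frac{33252428963}{167442233383} \approx 0.19859$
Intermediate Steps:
$T = - \frac{47975675986}{33252428963}$ ($T = \left(-150699\right) \frac{1}{179101} - \frac{111649}{-27672 + 213335} = - \frac{150699}{179101} - \frac{111649}{185663} = - \frac{47975675986}{33252428963} \approx -1.4428$)
$Z{\left(n \right)} = \frac{298}{61 + n}$
$\frac{1}{T + Z{\left(c{\left(6 \right)} \right)}} = \frac{1}{- \frac{47975675986}{33252428963} + \frac{298}{61 - 15}} = \frac{1}{- \frac{47975675986}{33252428963} + \frac{298}{46}} = \frac{1}{- \frac{47975675986}{33252428963} + 298 \cdot \frac{1}{46}} = \frac{1}{- \frac{47975675986}{33252428963} + \frac{149}{23}} = \frac{1}{\frac{167442233383}{33252428963}} = \frac{33252428963}{167442233383}$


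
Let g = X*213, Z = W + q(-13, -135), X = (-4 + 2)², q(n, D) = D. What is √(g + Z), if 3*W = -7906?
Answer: I*√17265/3 ≈ 43.799*I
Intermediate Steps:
X = 4 (X = (-2)² = 4)
W = -7906/3 (W = (⅓)*(-7906) = -7906/3 ≈ -2635.3)
Z = -8311/3 (Z = -7906/3 - 135 = -8311/3 ≈ -2770.3)
g = 852 (g = 4*213 = 852)
√(g + Z) = √(852 - 8311/3) = √(-5755/3) = I*√17265/3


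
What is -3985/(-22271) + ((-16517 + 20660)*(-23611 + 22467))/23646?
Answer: -17576870687/87770011 ≈ -200.26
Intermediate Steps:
-3985/(-22271) + ((-16517 + 20660)*(-23611 + 22467))/23646 = -3985*(-1/22271) + (4143*(-1144))*(1/23646) = 3985/22271 - 4739592*1/23646 = 3985/22271 - 789932/3941 = -17576870687/87770011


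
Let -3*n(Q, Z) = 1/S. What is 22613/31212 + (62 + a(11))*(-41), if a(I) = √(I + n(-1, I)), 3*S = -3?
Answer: -79318291/31212 - 41*√102/3 ≈ -2679.3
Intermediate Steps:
S = -1 (S = (⅓)*(-3) = -1)
n(Q, Z) = ⅓ (n(Q, Z) = -⅓/(-1) = -⅓*(-1) = ⅓)
a(I) = √(⅓ + I) (a(I) = √(I + ⅓) = √(⅓ + I))
22613/31212 + (62 + a(11))*(-41) = 22613/31212 + (62 + √(3 + 9*11)/3)*(-41) = 22613*(1/31212) + (62 + √(3 + 99)/3)*(-41) = 22613/31212 + (62 + √102/3)*(-41) = 22613/31212 + (-2542 - 41*√102/3) = -79318291/31212 - 41*√102/3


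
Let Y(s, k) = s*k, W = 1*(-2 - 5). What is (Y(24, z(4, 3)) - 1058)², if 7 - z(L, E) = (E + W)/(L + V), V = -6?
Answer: 879844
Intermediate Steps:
W = -7 (W = 1*(-7) = -7)
z(L, E) = 7 - (-7 + E)/(-6 + L) (z(L, E) = 7 - (E - 7)/(L - 6) = 7 - (-7 + E)/(-6 + L))
Y(s, k) = k*s
(Y(24, z(4, 3)) - 1058)² = (((-35 - 1*3 + 7*4)/(-6 + 4))*24 - 1058)² = (((-35 - 3 + 28)/(-2))*24 - 1058)² = (-½*(-10)*24 - 1058)² = (5*24 - 1058)² = (120 - 1058)² = (-938)² = 879844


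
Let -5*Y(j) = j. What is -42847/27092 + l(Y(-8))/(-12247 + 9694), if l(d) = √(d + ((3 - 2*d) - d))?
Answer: -42847/27092 - I*√5/12765 ≈ -1.5815 - 0.00017517*I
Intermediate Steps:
Y(j) = -j/5
l(d) = √(3 - 2*d) (l(d) = √(d + (3 - 3*d)) = √(3 - 2*d))
-42847/27092 + l(Y(-8))/(-12247 + 9694) = -42847/27092 + √(3 - (-2)*(-8)/5)/(-12247 + 9694) = -42847*1/27092 + √(3 - 2*8/5)/(-2553) = -42847/27092 + √(3 - 16/5)*(-1/2553) = -42847/27092 + √(-⅕)*(-1/2553) = -42847/27092 + (I*√5/5)*(-1/2553) = -42847/27092 - I*√5/12765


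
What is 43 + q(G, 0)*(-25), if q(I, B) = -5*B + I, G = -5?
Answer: 168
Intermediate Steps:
q(I, B) = I - 5*B
43 + q(G, 0)*(-25) = 43 + (-5 - 5*0)*(-25) = 43 + (-5 + 0)*(-25) = 43 - 5*(-25) = 43 + 125 = 168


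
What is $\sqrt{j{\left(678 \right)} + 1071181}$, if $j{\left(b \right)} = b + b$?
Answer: $\sqrt{1072537} \approx 1035.6$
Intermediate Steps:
$j{\left(b \right)} = 2 b$
$\sqrt{j{\left(678 \right)} + 1071181} = \sqrt{2 \cdot 678 + 1071181} = \sqrt{1356 + 1071181} = \sqrt{1072537}$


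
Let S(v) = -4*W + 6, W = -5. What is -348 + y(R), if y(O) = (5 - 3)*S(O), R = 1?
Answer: -296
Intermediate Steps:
S(v) = 26 (S(v) = -4*(-5) + 6 = 20 + 6 = 26)
y(O) = 52 (y(O) = (5 - 3)*26 = 2*26 = 52)
-348 + y(R) = -348 + 52 = -296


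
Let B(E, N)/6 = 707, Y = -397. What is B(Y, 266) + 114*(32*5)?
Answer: 22482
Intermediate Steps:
B(E, N) = 4242 (B(E, N) = 6*707 = 4242)
B(Y, 266) + 114*(32*5) = 4242 + 114*(32*5) = 4242 + 114*160 = 4242 + 18240 = 22482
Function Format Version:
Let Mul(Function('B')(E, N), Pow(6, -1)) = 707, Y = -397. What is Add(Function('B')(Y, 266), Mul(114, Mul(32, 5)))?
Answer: 22482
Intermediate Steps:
Function('B')(E, N) = 4242 (Function('B')(E, N) = Mul(6, 707) = 4242)
Add(Function('B')(Y, 266), Mul(114, Mul(32, 5))) = Add(4242, Mul(114, Mul(32, 5))) = Add(4242, Mul(114, 160)) = Add(4242, 18240) = 22482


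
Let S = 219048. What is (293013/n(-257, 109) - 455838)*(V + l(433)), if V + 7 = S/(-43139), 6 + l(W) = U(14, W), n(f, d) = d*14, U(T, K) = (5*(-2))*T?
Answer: 677368184884875/9404302 ≈ 7.2028e+7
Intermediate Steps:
U(T, K) = -10*T
n(f, d) = 14*d
l(W) = -146 (l(W) = -6 - 10*14 = -6 - 140 = -146)
V = -521021/43139 (V = -7 + 219048/(-43139) = -7 + 219048*(-1/43139) = -7 - 219048/43139 = -521021/43139 ≈ -12.078)
(293013/n(-257, 109) - 455838)*(V + l(433)) = (293013/((14*109)) - 455838)*(-521021/43139 - 146) = (293013/1526 - 455838)*(-6819315/43139) = (293013*(1/1526) - 455838)*(-6819315/43139) = (41859/218 - 455838)*(-6819315/43139) = -99330825/218*(-6819315/43139) = 677368184884875/9404302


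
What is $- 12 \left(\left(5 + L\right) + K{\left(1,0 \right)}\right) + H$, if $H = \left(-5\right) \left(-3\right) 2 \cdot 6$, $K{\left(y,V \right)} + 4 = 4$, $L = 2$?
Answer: $96$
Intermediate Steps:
$K{\left(y,V \right)} = 0$ ($K{\left(y,V \right)} = -4 + 4 = 0$)
$H = 180$ ($H = 15 \cdot 2 \cdot 6 = 30 \cdot 6 = 180$)
$- 12 \left(\left(5 + L\right) + K{\left(1,0 \right)}\right) + H = - 12 \left(\left(5 + 2\right) + 0\right) + 180 = - 12 \left(7 + 0\right) + 180 = \left(-12\right) 7 + 180 = -84 + 180 = 96$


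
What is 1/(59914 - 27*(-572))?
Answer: 1/75358 ≈ 1.3270e-5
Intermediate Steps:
1/(59914 - 27*(-572)) = 1/(59914 + 15444) = 1/75358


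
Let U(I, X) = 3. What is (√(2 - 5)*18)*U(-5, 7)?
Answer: 54*I*√3 ≈ 93.531*I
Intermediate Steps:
(√(2 - 5)*18)*U(-5, 7) = (√(2 - 5)*18)*3 = (√(-3)*18)*3 = ((I*√3)*18)*3 = (18*I*√3)*3 = 54*I*√3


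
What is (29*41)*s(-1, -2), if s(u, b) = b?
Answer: -2378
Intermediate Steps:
(29*41)*s(-1, -2) = (29*41)*(-2) = 1189*(-2) = -2378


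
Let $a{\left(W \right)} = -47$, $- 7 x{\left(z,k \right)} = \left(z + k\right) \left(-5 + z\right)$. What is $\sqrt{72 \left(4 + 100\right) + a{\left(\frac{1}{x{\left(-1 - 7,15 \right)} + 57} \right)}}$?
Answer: $\sqrt{7441} \approx 86.261$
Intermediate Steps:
$x{\left(z,k \right)} = - \frac{\left(-5 + z\right) \left(k + z\right)}{7}$ ($x{\left(z,k \right)} = - \frac{\left(z + k\right) \left(-5 + z\right)}{7} = - \frac{\left(k + z\right) \left(-5 + z\right)}{7} = - \frac{\left(-5 + z\right) \left(k + z\right)}{7}$)
$\sqrt{72 \left(4 + 100\right) + a{\left(\frac{1}{x{\left(-1 - 7,15 \right)} + 57} \right)}} = \sqrt{72 \left(4 + 100\right) - 47} = \sqrt{72 \cdot 104 - 47} = \sqrt{7488 - 47} = \sqrt{7441}$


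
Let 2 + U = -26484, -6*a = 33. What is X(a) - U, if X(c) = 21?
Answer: 26507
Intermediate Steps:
a = -11/2 (a = -⅙*33 = -11/2 ≈ -5.5000)
U = -26486 (U = -2 - 26484 = -26486)
X(a) - U = 21 - 1*(-26486) = 21 + 26486 = 26507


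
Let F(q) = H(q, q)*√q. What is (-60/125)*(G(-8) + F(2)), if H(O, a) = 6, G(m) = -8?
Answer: 96/25 - 72*√2/25 ≈ -0.23293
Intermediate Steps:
F(q) = 6*√q
(-60/125)*(G(-8) + F(2)) = (-60/125)*(-8 + 6*√2) = (-60*1/125)*(-8 + 6*√2) = -12*(-8 + 6*√2)/25 = 96/25 - 72*√2/25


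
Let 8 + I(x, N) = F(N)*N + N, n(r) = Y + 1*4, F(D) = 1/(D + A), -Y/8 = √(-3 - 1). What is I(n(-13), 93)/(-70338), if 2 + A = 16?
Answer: -4594/3763083 ≈ -0.0012208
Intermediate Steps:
A = 14 (A = -2 + 16 = 14)
Y = -16*I (Y = -8*√(-3 - 1) = -16*I ≈ -16.0*I)
F(D) = 1/(14 + D) (F(D) = 1/(D + 14) = 1/(14 + D))
n(r) = 4 - 16*I (n(r) = -16*I + 1*4 = -16*I + 4 = 4 - 16*I)
I(x, N) = -8 + N + N/(14 + N) (I(x, N) = -8 + (N/(14 + N) + N) = -8 + (N + N/(14 + N)) = -8 + N + N/(14 + N))
I(n(-13), 93)/(-70338) = ((93 + (-8 + 93)*(14 + 93))/(14 + 93))/(-70338) = ((93 + 85*107)/107)*(-1/70338) = ((93 + 9095)/107)*(-1/70338) = ((1/107)*9188)*(-1/70338) = (9188/107)*(-1/70338) = -4594/3763083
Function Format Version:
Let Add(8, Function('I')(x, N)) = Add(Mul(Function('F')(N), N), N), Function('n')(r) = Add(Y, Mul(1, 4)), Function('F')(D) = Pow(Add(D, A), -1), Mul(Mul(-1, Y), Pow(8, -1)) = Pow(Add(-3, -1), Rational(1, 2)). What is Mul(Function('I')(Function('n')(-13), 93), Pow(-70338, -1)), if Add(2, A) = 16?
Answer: Rational(-4594, 3763083) ≈ -0.0012208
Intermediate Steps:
A = 14 (A = Add(-2, 16) = 14)
Y = Mul(-16, I) (Y = Mul(-8, Pow(Add(-3, -1), Rational(1, 2))) = Mul(-8, Pow(-4, Rational(1, 2))) = Mul(-8, Mul(2, I)) = Mul(-16, I) ≈ Mul(-16.000, I))
Function('F')(D) = Pow(Add(14, D), -1) (Function('F')(D) = Pow(Add(D, 14), -1) = Pow(Add(14, D), -1))
Function('n')(r) = Add(4, Mul(-16, I)) (Function('n')(r) = Add(Mul(-16, I), Mul(1, 4)) = Add(Mul(-16, I), 4) = Add(4, Mul(-16, I)))
Function('I')(x, N) = Add(-8, N, Mul(N, Pow(Add(14, N), -1))) (Function('I')(x, N) = Add(-8, Add(Mul(Pow(Add(14, N), -1), N), N)) = Add(-8, Add(Mul(N, Pow(Add(14, N), -1)), N)) = Add(-8, Add(N, Mul(N, Pow(Add(14, N), -1)))) = Add(-8, N, Mul(N, Pow(Add(14, N), -1))))
Mul(Function('I')(Function('n')(-13), 93), Pow(-70338, -1)) = Mul(Mul(Pow(Add(14, 93), -1), Add(93, Mul(Add(-8, 93), Add(14, 93)))), Pow(-70338, -1)) = Mul(Mul(Pow(107, -1), Add(93, Mul(85, 107))), Rational(-1, 70338)) = Mul(Mul(Rational(1, 107), Add(93, 9095)), Rational(-1, 70338)) = Mul(Mul(Rational(1, 107), 9188), Rational(-1, 70338)) = Mul(Rational(9188, 107), Rational(-1, 70338)) = Rational(-4594, 3763083)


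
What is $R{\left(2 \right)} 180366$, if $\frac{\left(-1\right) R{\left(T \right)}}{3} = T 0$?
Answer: $0$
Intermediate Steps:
$R{\left(T \right)} = 0$ ($R{\left(T \right)} = - 3 T 0 = \left(-3\right) 0 = 0$)
$R{\left(2 \right)} 180366 = 0 \cdot 180366 = 0$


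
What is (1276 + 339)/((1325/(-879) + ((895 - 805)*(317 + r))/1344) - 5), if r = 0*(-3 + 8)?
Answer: 63597408/579673 ≈ 109.71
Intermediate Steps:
r = 0 (r = 0*5 = 0)
(1276 + 339)/((1325/(-879) + ((895 - 805)*(317 + r))/1344) - 5) = (1276 + 339)/((1325/(-879) + ((895 - 805)*(317 + 0))/1344) - 5) = 1615/((1325*(-1/879) + (90*317)*(1/1344)) - 5) = 1615/((-1325/879 + 28530*(1/1344)) - 5) = 1615/((-1325/879 + 4755/224) - 5) = 1615/(3882845/196896 - 5) = 1615/(2898365/196896) = 1615*(196896/2898365) = 63597408/579673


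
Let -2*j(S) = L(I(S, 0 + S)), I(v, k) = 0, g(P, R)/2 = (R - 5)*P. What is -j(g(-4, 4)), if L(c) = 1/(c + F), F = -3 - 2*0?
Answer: -1/6 ≈ -0.16667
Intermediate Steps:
g(P, R) = 2*P*(-5 + R) (g(P, R) = 2*((R - 5)*P) = 2*((-5 + R)*P) = 2*(P*(-5 + R)) = 2*P*(-5 + R))
F = -3 (F = -3 + 0 = -3)
L(c) = 1/(-3 + c) (L(c) = 1/(c - 3) = 1/(-3 + c))
j(S) = 1/6 (j(S) = -1/(2*(-3 + 0)) = -1/2/(-3) = -1/2*(-1/3) = 1/6)
-j(g(-4, 4)) = -1*1/6 = -1/6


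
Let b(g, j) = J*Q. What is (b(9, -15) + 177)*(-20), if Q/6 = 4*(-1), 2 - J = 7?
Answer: -5940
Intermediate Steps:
J = -5 (J = 2 - 1*7 = 2 - 7 = -5)
Q = -24 (Q = 6*(4*(-1)) = 6*(-4) = -24)
b(g, j) = 120 (b(g, j) = -5*(-24) = 120)
(b(9, -15) + 177)*(-20) = (120 + 177)*(-20) = 297*(-20) = -5940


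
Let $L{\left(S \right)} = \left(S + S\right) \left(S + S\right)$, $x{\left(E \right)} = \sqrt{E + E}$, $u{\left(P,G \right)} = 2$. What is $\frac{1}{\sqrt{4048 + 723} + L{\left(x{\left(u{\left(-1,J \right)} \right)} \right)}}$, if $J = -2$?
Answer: $- \frac{16}{4515} + \frac{\sqrt{4771}}{4515} \approx 0.011755$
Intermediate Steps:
$x{\left(E \right)} = \sqrt{2} \sqrt{E}$ ($x{\left(E \right)} = \sqrt{2 E} = \sqrt{2} \sqrt{E}$)
$L{\left(S \right)} = 4 S^{2}$ ($L{\left(S \right)} = 2 S 2 S = 4 S^{2}$)
$\frac{1}{\sqrt{4048 + 723} + L{\left(x{\left(u{\left(-1,J \right)} \right)} \right)}} = \frac{1}{\sqrt{4048 + 723} + 4 \left(\sqrt{2} \sqrt{2}\right)^{2}} = \frac{1}{\sqrt{4771} + 4 \cdot 2^{2}} = \frac{1}{\sqrt{4771} + 4 \cdot 4} = \frac{1}{\sqrt{4771} + 16} = \frac{1}{16 + \sqrt{4771}}$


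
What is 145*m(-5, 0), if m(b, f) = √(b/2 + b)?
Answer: 145*I*√30/2 ≈ 397.1*I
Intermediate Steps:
m(b, f) = √6*√b/2 (m(b, f) = √(b*(½) + b) = √(b/2 + b) = √(3*b/2) = √6*√b/2)
145*m(-5, 0) = 145*(√6*√(-5)/2) = 145*(√6*(I*√5)/2) = 145*(I*√30/2) = 145*I*√30/2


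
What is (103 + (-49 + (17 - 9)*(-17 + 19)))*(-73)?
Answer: -5110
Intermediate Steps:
(103 + (-49 + (17 - 9)*(-17 + 19)))*(-73) = (103 + (-49 + 8*2))*(-73) = (103 + (-49 + 16))*(-73) = (103 - 33)*(-73) = 70*(-73) = -5110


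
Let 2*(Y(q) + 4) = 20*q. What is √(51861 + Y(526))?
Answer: √57117 ≈ 238.99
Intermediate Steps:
Y(q) = -4 + 10*q (Y(q) = -4 + (20*q)/2 = -4 + 10*q)
√(51861 + Y(526)) = √(51861 + (-4 + 10*526)) = √(51861 + (-4 + 5260)) = √(51861 + 5256) = √57117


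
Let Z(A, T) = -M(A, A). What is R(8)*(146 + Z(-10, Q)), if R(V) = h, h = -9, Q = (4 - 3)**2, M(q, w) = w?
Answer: -1404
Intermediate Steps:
Q = 1 (Q = 1**2 = 1)
R(V) = -9
Z(A, T) = -A
R(8)*(146 + Z(-10, Q)) = -9*(146 - 1*(-10)) = -9*(146 + 10) = -9*156 = -1404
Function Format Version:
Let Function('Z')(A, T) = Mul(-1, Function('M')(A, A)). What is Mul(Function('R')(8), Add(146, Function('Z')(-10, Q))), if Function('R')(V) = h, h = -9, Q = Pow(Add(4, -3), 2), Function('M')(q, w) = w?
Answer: -1404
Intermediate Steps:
Q = 1 (Q = Pow(1, 2) = 1)
Function('R')(V) = -9
Function('Z')(A, T) = Mul(-1, A)
Mul(Function('R')(8), Add(146, Function('Z')(-10, Q))) = Mul(-9, Add(146, Mul(-1, -10))) = Mul(-9, Add(146, 10)) = Mul(-9, 156) = -1404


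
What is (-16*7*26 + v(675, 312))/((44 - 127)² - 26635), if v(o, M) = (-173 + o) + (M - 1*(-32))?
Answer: 1033/9873 ≈ 0.10463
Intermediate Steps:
v(o, M) = -141 + M + o (v(o, M) = (-173 + o) + (M + 32) = (-173 + o) + (32 + M) = -141 + M + o)
(-16*7*26 + v(675, 312))/((44 - 127)² - 26635) = (-16*7*26 + (-141 + 312 + 675))/((44 - 127)² - 26635) = (-112*26 + 846)/((-83)² - 26635) = (-2912 + 846)/(6889 - 26635) = -2066/(-19746) = -2066*(-1/19746) = 1033/9873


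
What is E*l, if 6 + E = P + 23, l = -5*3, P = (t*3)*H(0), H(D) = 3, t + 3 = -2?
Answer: 420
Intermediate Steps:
t = -5 (t = -3 - 2 = -5)
P = -45 (P = -5*3*3 = -15*3 = -45)
l = -15
E = -28 (E = -6 + (-45 + 23) = -6 - 22 = -28)
E*l = -28*(-15) = 420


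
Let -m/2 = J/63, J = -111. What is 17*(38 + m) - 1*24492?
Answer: -499508/21 ≈ -23786.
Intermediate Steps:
m = 74/21 (m = -(-222)/63 = -2*(-37/21) = 74/21 ≈ 3.5238)
17*(38 + m) - 1*24492 = 17*(38 + 74/21) - 1*24492 = 17*(872/21) - 24492 = 14824/21 - 24492 = -499508/21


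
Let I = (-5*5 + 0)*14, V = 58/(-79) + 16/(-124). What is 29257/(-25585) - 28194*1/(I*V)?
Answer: -1502703749/15907850 ≈ -94.463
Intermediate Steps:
V = -2114/2449 (V = 58*(-1/79) + 16*(-1/124) = -58/79 - 4/31 = -2114/2449 ≈ -0.86321)
I = -350 (I = (-25 + 0)*14 = -25*14 = -350)
29257/(-25585) - 28194*1/(I*V) = 29257/(-25585) - 28194/((-350*(-2114/2449))) = 29257*(-1/25585) - 28194/739900/2449 = -1721/1505 - 28194*2449/739900 = -1721/1505 - 34523553/369950 = -1502703749/15907850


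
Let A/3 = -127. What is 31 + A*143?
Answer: -54452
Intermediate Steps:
A = -381 (A = 3*(-127) = -381)
31 + A*143 = 31 - 381*143 = 31 - 54483 = -54452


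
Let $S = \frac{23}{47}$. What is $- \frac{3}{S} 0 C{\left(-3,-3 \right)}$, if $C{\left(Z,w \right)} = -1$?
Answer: $0$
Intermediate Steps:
$S = \frac{23}{47}$ ($S = 23 \cdot \frac{1}{47} = \frac{23}{47} \approx 0.48936$)
$- \frac{3}{S} 0 C{\left(-3,-3 \right)} = - \frac{3}{\frac{23}{47}} \cdot 0 \left(-1\right) = \left(-3\right) \frac{47}{23} \cdot 0 \left(-1\right) = \left(- \frac{141}{23}\right) 0 \left(-1\right) = 0 \left(-1\right) = 0$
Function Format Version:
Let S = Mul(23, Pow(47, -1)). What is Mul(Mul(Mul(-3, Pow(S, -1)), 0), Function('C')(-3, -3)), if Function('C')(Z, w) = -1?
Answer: 0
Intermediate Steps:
S = Rational(23, 47) (S = Mul(23, Rational(1, 47)) = Rational(23, 47) ≈ 0.48936)
Mul(Mul(Mul(-3, Pow(S, -1)), 0), Function('C')(-3, -3)) = Mul(Mul(Mul(-3, Pow(Rational(23, 47), -1)), 0), -1) = Mul(Mul(Mul(-3, Rational(47, 23)), 0), -1) = Mul(Mul(Rational(-141, 23), 0), -1) = Mul(0, -1) = 0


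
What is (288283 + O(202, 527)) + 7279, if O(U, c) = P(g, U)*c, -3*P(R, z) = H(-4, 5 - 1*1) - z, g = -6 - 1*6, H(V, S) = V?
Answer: 995248/3 ≈ 3.3175e+5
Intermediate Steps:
g = -12 (g = -6 - 6 = -12)
P(R, z) = 4/3 + z/3 (P(R, z) = -(-4 - z)/3 = 4/3 + z/3)
O(U, c) = c*(4/3 + U/3) (O(U, c) = (4/3 + U/3)*c = c*(4/3 + U/3))
(288283 + O(202, 527)) + 7279 = (288283 + (1/3)*527*(4 + 202)) + 7279 = (288283 + (1/3)*527*206) + 7279 = (288283 + 108562/3) + 7279 = 973411/3 + 7279 = 995248/3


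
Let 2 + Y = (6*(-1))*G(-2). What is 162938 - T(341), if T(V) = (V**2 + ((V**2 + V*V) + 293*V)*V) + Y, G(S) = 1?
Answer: -113327310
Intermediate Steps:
Y = -8 (Y = -2 + (6*(-1))*1 = -2 - 6*1 = -2 - 6 = -8)
T(V) = -8 + V**2 + V*(2*V**2 + 293*V) (T(V) = (V**2 + ((V**2 + V*V) + 293*V)*V) - 8 = (V**2 + ((V**2 + V**2) + 293*V)*V) - 8 = (V**2 + (2*V**2 + 293*V)*V) - 8 = (V**2 + V*(2*V**2 + 293*V)) - 8 = -8 + V**2 + V*(2*V**2 + 293*V))
162938 - T(341) = 162938 - (-8 + 2*341**3 + 294*341**2) = 162938 - (-8 + 2*39651821 + 294*116281) = 162938 - (-8 + 79303642 + 34186614) = 162938 - 1*113490248 = 162938 - 113490248 = -113327310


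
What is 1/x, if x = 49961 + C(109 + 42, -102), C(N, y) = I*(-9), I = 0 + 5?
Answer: 1/49916 ≈ 2.0034e-5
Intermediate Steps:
I = 5
C(N, y) = -45 (C(N, y) = 5*(-9) = -45)
x = 49916 (x = 49961 - 45 = 49916)
1/x = 1/49916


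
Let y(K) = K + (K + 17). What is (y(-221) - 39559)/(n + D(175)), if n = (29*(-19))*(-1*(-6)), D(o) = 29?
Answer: 39984/3277 ≈ 12.201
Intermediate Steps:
n = -3306 (n = -551*6 = -3306)
y(K) = 17 + 2*K (y(K) = K + (17 + K) = 17 + 2*K)
(y(-221) - 39559)/(n + D(175)) = ((17 + 2*(-221)) - 39559)/(-3306 + 29) = ((17 - 442) - 39559)/(-3277) = (-425 - 39559)*(-1/3277) = -39984*(-1/3277) = 39984/3277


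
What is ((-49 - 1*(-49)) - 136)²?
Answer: 18496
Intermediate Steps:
((-49 - 1*(-49)) - 136)² = ((-49 + 49) - 136)² = (0 - 136)² = (-136)² = 18496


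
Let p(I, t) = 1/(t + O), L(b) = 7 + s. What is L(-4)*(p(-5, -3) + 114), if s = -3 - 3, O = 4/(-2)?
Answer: 569/5 ≈ 113.80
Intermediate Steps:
O = -2 (O = 4*(-1/2) = -2)
s = -6
L(b) = 1 (L(b) = 7 - 6 = 1)
p(I, t) = 1/(-2 + t) (p(I, t) = 1/(t - 2) = 1/(-2 + t))
L(-4)*(p(-5, -3) + 114) = 1*(1/(-2 - 3) + 114) = 1*(1/(-5) + 114) = 1*(-1/5 + 114) = 1*(569/5) = 569/5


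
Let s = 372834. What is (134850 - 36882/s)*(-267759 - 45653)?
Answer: -79582315860492/1883 ≈ -4.2264e+10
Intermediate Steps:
(134850 - 36882/s)*(-267759 - 45653) = (134850 - 36882/372834)*(-267759 - 45653) = (134850 - 36882*1/372834)*(-313412) = (134850 - 2049/20713)*(-313412) = (2793146001/20713)*(-313412) = -79582315860492/1883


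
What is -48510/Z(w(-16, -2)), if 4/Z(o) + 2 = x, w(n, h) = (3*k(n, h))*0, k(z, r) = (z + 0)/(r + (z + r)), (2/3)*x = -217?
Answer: 15887025/4 ≈ 3.9718e+6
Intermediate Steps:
x = -651/2 (x = (3/2)*(-217) = -651/2 ≈ -325.50)
k(z, r) = z/(z + 2*r) (k(z, r) = z/(r + (r + z)) = z/(z + 2*r))
w(n, h) = 0 (w(n, h) = (3*(n/(n + 2*h)))*0 = (3*n/(n + 2*h))*0 = 0)
Z(o) = -8/655 (Z(o) = 4/(-2 - 651/2) = 4/(-655/2) = 4*(-2/655) = -8/655)
-48510/Z(w(-16, -2)) = -48510/(-8/655) = -48510*(-655/8) = 15887025/4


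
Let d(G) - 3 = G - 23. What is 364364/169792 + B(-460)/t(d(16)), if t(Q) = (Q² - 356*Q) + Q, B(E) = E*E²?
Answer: -147556704333/2176976 ≈ -67781.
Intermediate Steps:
d(G) = -20 + G (d(G) = 3 + (G - 23) = 3 + (-23 + G) = -20 + G)
B(E) = E³
t(Q) = Q² - 355*Q
364364/169792 + B(-460)/t(d(16)) = 364364/169792 + (-460)³/(((-20 + 16)*(-355 + (-20 + 16)))) = 364364*(1/169792) - 97336000*(-1/(4*(-355 - 4))) = 13013/6064 - 97336000/((-4*(-359))) = 13013/6064 - 97336000/1436 = 13013/6064 - 97336000*1/1436 = 13013/6064 - 24334000/359 = -147556704333/2176976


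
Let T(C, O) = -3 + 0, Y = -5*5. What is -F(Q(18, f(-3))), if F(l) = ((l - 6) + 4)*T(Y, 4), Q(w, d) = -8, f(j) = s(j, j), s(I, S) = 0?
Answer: -30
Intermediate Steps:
f(j) = 0
Y = -25
T(C, O) = -3
F(l) = 6 - 3*l (F(l) = ((l - 6) + 4)*(-3) = ((-6 + l) + 4)*(-3) = (-2 + l)*(-3) = 6 - 3*l)
-F(Q(18, f(-3))) = -(6 - 3*(-8)) = -(6 + 24) = -1*30 = -30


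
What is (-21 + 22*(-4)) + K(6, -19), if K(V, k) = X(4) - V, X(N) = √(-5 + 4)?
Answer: -115 + I ≈ -115.0 + 1.0*I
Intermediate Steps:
X(N) = I (X(N) = √(-1) = I)
K(V, k) = I - V
(-21 + 22*(-4)) + K(6, -19) = (-21 + 22*(-4)) + (I - 1*6) = (-21 - 88) + (I - 6) = -109 + (-6 + I) = -115 + I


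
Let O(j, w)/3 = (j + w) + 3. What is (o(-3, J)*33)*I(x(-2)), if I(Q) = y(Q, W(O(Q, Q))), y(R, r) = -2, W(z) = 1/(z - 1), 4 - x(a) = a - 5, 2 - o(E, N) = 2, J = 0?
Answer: 0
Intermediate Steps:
O(j, w) = 9 + 3*j + 3*w (O(j, w) = 3*((j + w) + 3) = 3*(3 + j + w) = 9 + 3*j + 3*w)
o(E, N) = 0 (o(E, N) = 2 - 1*2 = 2 - 2 = 0)
x(a) = 9 - a (x(a) = 4 - (a - 5) = 4 - (-5 + a) = 4 + (5 - a) = 9 - a)
W(z) = 1/(-1 + z)
I(Q) = -2
(o(-3, J)*33)*I(x(-2)) = (0*33)*(-2) = 0*(-2) = 0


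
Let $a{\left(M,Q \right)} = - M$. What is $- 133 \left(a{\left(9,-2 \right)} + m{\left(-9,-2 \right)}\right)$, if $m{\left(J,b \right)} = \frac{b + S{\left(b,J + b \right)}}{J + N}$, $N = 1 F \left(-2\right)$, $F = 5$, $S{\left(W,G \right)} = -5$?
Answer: $1148$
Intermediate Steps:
$N = -10$ ($N = 1 \cdot 5 \left(-2\right) = 5 \left(-2\right) = -10$)
$m{\left(J,b \right)} = \frac{-5 + b}{-10 + J}$ ($m{\left(J,b \right)} = \frac{b - 5}{J - 10} = \frac{-5 + b}{-10 + J}$)
$- 133 \left(a{\left(9,-2 \right)} + m{\left(-9,-2 \right)}\right) = - 133 \left(\left(-1\right) 9 + \frac{-5 - 2}{-10 - 9}\right) = - 133 \left(-9 + \frac{1}{-19} \left(-7\right)\right) = - 133 \left(-9 - - \frac{7}{19}\right) = - 133 \left(-9 + \frac{7}{19}\right) = \left(-133\right) \left(- \frac{164}{19}\right) = 1148$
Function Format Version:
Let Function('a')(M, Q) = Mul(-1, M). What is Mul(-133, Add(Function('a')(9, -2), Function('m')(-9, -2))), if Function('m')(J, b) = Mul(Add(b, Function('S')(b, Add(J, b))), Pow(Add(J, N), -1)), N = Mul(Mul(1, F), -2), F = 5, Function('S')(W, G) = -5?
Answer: 1148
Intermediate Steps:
N = -10 (N = Mul(Mul(1, 5), -2) = Mul(5, -2) = -10)
Function('m')(J, b) = Mul(Pow(Add(-10, J), -1), Add(-5, b)) (Function('m')(J, b) = Mul(Add(b, -5), Pow(Add(J, -10), -1)) = Mul(Add(-5, b), Pow(Add(-10, J), -1)) = Mul(Pow(Add(-10, J), -1), Add(-5, b)))
Mul(-133, Add(Function('a')(9, -2), Function('m')(-9, -2))) = Mul(-133, Add(Mul(-1, 9), Mul(Pow(Add(-10, -9), -1), Add(-5, -2)))) = Mul(-133, Add(-9, Mul(Pow(-19, -1), -7))) = Mul(-133, Add(-9, Mul(Rational(-1, 19), -7))) = Mul(-133, Add(-9, Rational(7, 19))) = Mul(-133, Rational(-164, 19)) = 1148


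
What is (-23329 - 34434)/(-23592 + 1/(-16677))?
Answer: 963313551/393443785 ≈ 2.4484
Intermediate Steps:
(-23329 - 34434)/(-23592 + 1/(-16677)) = -57763/(-23592 - 1/16677) = -57763/(-393443785/16677) = -57763*(-16677/393443785) = 963313551/393443785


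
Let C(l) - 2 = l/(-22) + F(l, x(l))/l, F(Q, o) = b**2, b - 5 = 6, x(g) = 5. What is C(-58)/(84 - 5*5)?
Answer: 1627/37642 ≈ 0.043223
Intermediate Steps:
b = 11 (b = 5 + 6 = 11)
F(Q, o) = 121 (F(Q, o) = 11**2 = 121)
C(l) = 2 + 121/l - l/22 (C(l) = 2 + (l/(-22) + 121/l) = 2 + (l*(-1/22) + 121/l) = 2 + (-l/22 + 121/l) = 2 + (121/l - l/22) = 2 + 121/l - l/22)
C(-58)/(84 - 5*5) = (2 + 121/(-58) - 1/22*(-58))/(84 - 5*5) = (2 + 121*(-1/58) + 29/11)/(84 - 25) = (2 - 121/58 + 29/11)/59 = (1627/638)*(1/59) = 1627/37642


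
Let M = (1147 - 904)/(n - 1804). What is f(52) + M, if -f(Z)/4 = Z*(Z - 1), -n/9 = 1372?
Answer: -150124659/14152 ≈ -10608.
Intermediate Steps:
n = -12348 (n = -9*1372 = -12348)
f(Z) = -4*Z*(-1 + Z) (f(Z) = -4*Z*(Z - 1) = -4*Z*(-1 + Z))
M = -243/14152 (M = (1147 - 904)/(-12348 - 1804) = 243/(-14152) = 243*(-1/14152) = -243/14152 ≈ -0.017171)
f(52) + M = 4*52*(1 - 1*52) - 243/14152 = 4*52*(1 - 52) - 243/14152 = 4*52*(-51) - 243/14152 = -10608 - 243/14152 = -150124659/14152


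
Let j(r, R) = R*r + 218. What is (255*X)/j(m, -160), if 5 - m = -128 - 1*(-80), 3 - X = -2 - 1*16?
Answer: -35/54 ≈ -0.64815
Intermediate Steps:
X = 21 (X = 3 - (-2 - 1*16) = 3 - (-2 - 16) = 3 - 1*(-18) = 3 + 18 = 21)
m = 53 (m = 5 - (-128 - 1*(-80)) = 5 - (-128 + 80) = 5 - 1*(-48) = 5 + 48 = 53)
j(r, R) = 218 + R*r
(255*X)/j(m, -160) = (255*21)/(218 - 160*53) = 5355/(218 - 8480) = 5355/(-8262) = 5355*(-1/8262) = -35/54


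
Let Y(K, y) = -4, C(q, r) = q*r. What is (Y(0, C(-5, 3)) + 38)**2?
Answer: 1156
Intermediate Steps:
(Y(0, C(-5, 3)) + 38)**2 = (-4 + 38)**2 = 34**2 = 1156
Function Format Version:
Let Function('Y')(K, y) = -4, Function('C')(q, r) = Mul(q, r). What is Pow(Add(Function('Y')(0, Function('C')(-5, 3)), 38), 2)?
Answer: 1156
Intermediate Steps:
Pow(Add(Function('Y')(0, Function('C')(-5, 3)), 38), 2) = Pow(Add(-4, 38), 2) = Pow(34, 2) = 1156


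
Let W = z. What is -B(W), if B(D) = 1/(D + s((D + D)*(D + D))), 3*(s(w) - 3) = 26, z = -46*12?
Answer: 3/1621 ≈ 0.0018507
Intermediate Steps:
z = -552
s(w) = 35/3 (s(w) = 3 + (⅓)*26 = 3 + 26/3 = 35/3)
W = -552
B(D) = 1/(35/3 + D) (B(D) = 1/(D + 35/3) = 1/(35/3 + D))
-B(W) = -3/(35 + 3*(-552)) = -3/(35 - 1656) = -3/(-1621) = -3*(-1)/1621 = -1*(-3/1621) = 3/1621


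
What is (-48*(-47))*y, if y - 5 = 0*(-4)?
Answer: 11280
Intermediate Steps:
y = 5 (y = 5 + 0*(-4) = 5 + 0 = 5)
(-48*(-47))*y = -48*(-47)*5 = 2256*5 = 11280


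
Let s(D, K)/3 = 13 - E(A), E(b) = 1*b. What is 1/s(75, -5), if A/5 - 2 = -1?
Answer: 1/24 ≈ 0.041667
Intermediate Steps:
A = 5 (A = 10 + 5*(-1) = 10 - 5 = 5)
E(b) = b
s(D, K) = 24 (s(D, K) = 3*(13 - 1*5) = 3*(13 - 5) = 3*8 = 24)
1/s(75, -5) = 1/24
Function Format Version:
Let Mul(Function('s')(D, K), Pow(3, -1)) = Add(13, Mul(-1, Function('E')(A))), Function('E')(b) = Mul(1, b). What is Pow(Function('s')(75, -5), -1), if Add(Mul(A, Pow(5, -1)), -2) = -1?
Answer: Rational(1, 24) ≈ 0.041667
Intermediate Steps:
A = 5 (A = Add(10, Mul(5, -1)) = Add(10, -5) = 5)
Function('E')(b) = b
Function('s')(D, K) = 24 (Function('s')(D, K) = Mul(3, Add(13, Mul(-1, 5))) = Mul(3, Add(13, -5)) = Mul(3, 8) = 24)
Pow(Function('s')(75, -5), -1) = Pow(24, -1) = Rational(1, 24)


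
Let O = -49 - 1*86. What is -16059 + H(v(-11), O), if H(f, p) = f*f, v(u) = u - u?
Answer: -16059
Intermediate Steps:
v(u) = 0
O = -135 (O = -49 - 86 = -135)
H(f, p) = f²
-16059 + H(v(-11), O) = -16059 + 0² = -16059 + 0 = -16059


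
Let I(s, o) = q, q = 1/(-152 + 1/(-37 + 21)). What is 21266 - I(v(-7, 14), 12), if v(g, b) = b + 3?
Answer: 51740194/2433 ≈ 21266.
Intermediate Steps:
v(g, b) = 3 + b
q = -16/2433 (q = 1/(-152 + 1/(-16)) = 1/(-152 - 1/16) = 1/(-2433/16) = -16/2433 ≈ -0.0065762)
I(s, o) = -16/2433
21266 - I(v(-7, 14), 12) = 21266 - 1*(-16/2433) = 21266 + 16/2433 = 51740194/2433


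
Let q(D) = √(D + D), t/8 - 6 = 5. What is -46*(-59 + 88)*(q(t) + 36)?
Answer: -48024 - 5336*√11 ≈ -65722.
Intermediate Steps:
t = 88 (t = 48 + 8*5 = 48 + 40 = 88)
q(D) = √2*√D (q(D) = √(2*D) = √2*√D)
-46*(-59 + 88)*(q(t) + 36) = -46*(-59 + 88)*(√2*√88 + 36) = -1334*(√2*(2*√22) + 36) = -1334*(4*√11 + 36) = -1334*(36 + 4*√11) = -46*(1044 + 116*√11) = -48024 - 5336*√11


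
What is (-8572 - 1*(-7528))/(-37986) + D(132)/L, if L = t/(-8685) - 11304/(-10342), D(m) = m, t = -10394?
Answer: 18774466913688/325524173507 ≈ 57.675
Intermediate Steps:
L = 102834994/44910135 (L = -10394/(-8685) - 11304/(-10342) = -10394*(-1/8685) - 11304*(-1/10342) = 10394/8685 + 5652/5171 = 102834994/44910135 ≈ 2.2898)
(-8572 - 1*(-7528))/(-37986) + D(132)/L = (-8572 - 1*(-7528))/(-37986) + 132/(102834994/44910135) = (-8572 + 7528)*(-1/37986) + 132*(44910135/102834994) = -1044*(-1/37986) + 2964068910/51417497 = 174/6331 + 2964068910/51417497 = 18774466913688/325524173507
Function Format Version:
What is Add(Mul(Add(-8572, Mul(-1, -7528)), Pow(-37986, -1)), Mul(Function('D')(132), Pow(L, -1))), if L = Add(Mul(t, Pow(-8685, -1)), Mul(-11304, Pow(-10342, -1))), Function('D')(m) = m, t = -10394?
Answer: Rational(18774466913688, 325524173507) ≈ 57.675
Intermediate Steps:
L = Rational(102834994, 44910135) (L = Add(Mul(-10394, Pow(-8685, -1)), Mul(-11304, Pow(-10342, -1))) = Add(Mul(-10394, Rational(-1, 8685)), Mul(-11304, Rational(-1, 10342))) = Add(Rational(10394, 8685), Rational(5652, 5171)) = Rational(102834994, 44910135) ≈ 2.2898)
Add(Mul(Add(-8572, Mul(-1, -7528)), Pow(-37986, -1)), Mul(Function('D')(132), Pow(L, -1))) = Add(Mul(Add(-8572, Mul(-1, -7528)), Pow(-37986, -1)), Mul(132, Pow(Rational(102834994, 44910135), -1))) = Add(Mul(Add(-8572, 7528), Rational(-1, 37986)), Mul(132, Rational(44910135, 102834994))) = Add(Mul(-1044, Rational(-1, 37986)), Rational(2964068910, 51417497)) = Add(Rational(174, 6331), Rational(2964068910, 51417497)) = Rational(18774466913688, 325524173507)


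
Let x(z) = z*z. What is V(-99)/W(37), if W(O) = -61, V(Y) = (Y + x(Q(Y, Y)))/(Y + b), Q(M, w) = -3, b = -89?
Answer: -45/5734 ≈ -0.0078479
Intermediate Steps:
x(z) = z²
V(Y) = (9 + Y)/(-89 + Y) (V(Y) = (Y + (-3)²)/(Y - 89) = (Y + 9)/(-89 + Y) = (9 + Y)/(-89 + Y))
V(-99)/W(37) = ((9 - 99)/(-89 - 99))/(-61) = (-90/(-188))*(-1/61) = -1/188*(-90)*(-1/61) = (45/94)*(-1/61) = -45/5734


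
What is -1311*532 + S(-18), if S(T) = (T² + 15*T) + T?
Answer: -697416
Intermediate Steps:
S(T) = T² + 16*T
-1311*532 + S(-18) = -1311*532 - 18*(16 - 18) = -697452 - 18*(-2) = -697452 + 36 = -697416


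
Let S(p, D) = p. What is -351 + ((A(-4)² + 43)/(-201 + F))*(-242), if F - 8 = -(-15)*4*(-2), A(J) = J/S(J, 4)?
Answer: -99215/313 ≈ -316.98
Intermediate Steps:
A(J) = 1 (A(J) = J/J = 1)
F = -112 (F = 8 - (-15)*4*(-2) = 8 - (-15)*(-8) = 8 - 1*120 = 8 - 120 = -112)
-351 + ((A(-4)² + 43)/(-201 + F))*(-242) = -351 + ((1² + 43)/(-201 - 112))*(-242) = -351 + ((1 + 43)/(-313))*(-242) = -351 + (44*(-1/313))*(-242) = -351 - 44/313*(-242) = -351 + 10648/313 = -99215/313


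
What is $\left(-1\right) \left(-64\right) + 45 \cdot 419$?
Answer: $18919$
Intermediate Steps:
$\left(-1\right) \left(-64\right) + 45 \cdot 419 = 64 + 18855 = 18919$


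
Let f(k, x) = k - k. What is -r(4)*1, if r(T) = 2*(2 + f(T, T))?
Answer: -4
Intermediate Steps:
f(k, x) = 0
r(T) = 4 (r(T) = 2*(2 + 0) = 2*2 = 4)
-r(4)*1 = -1*4*1 = -4*1 = -4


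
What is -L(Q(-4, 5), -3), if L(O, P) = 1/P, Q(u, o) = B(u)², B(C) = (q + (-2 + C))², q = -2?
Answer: ⅓ ≈ 0.33333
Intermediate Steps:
B(C) = (-4 + C)² (B(C) = (-2 + (-2 + C))² = (-4 + C)²)
Q(u, o) = (-4 + u)⁴ (Q(u, o) = ((-4 + u)²)² = (-4 + u)⁴)
-L(Q(-4, 5), -3) = -1/(-3) = -1*(-⅓) = ⅓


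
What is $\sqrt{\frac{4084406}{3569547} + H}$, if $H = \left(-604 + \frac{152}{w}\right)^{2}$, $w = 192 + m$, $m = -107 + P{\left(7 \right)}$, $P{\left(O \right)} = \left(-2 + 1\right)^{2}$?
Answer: $\frac{\sqrt{8544623913549017916162}}{153490521} \approx 602.23$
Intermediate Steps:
$P{\left(O \right)} = 1$ ($P{\left(O \right)} = \left(-1\right)^{2} = 1$)
$m = -106$ ($m = -107 + 1 = -106$)
$w = 86$ ($w = 192 - 106 = 86$)
$H = \frac{670602816}{1849}$ ($H = \left(-604 + \frac{152}{86}\right)^{2} = \left(-604 + 152 \cdot \frac{1}{86}\right)^{2} = \left(-604 + \frac{76}{43}\right)^{2} = \left(- \frac{25896}{43}\right)^{2} = \frac{670602816}{1849} \approx 3.6268 \cdot 10^{5}$)
$\sqrt{\frac{4084406}{3569547} + H} = \sqrt{\frac{4084406}{3569547} + \frac{670602816}{1849}} = \sqrt{\frac{2393755822111046}{6600092403}} = \frac{\sqrt{8544623913549017916162}}{153490521}$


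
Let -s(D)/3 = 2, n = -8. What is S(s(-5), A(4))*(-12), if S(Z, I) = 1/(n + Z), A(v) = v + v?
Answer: 6/7 ≈ 0.85714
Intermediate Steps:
s(D) = -6 (s(D) = -3*2 = -6)
A(v) = 2*v
S(Z, I) = 1/(-8 + Z)
S(s(-5), A(4))*(-12) = -12/(-8 - 6) = -12/(-14) = -1/14*(-12) = 6/7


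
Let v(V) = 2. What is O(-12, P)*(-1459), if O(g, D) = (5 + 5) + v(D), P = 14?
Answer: -17508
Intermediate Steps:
O(g, D) = 12 (O(g, D) = (5 + 5) + 2 = 10 + 2 = 12)
O(-12, P)*(-1459) = 12*(-1459) = -17508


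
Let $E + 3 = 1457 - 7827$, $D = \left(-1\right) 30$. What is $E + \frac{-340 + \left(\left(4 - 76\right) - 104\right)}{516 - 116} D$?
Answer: $- \frac{63343}{10} \approx -6334.3$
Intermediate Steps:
$D = -30$
$E = -6373$ ($E = -3 + \left(1457 - 7827\right) = -3 - 6370 = -6373$)
$E + \frac{-340 + \left(\left(4 - 76\right) - 104\right)}{516 - 116} D = -6373 + \frac{-340 + \left(\left(4 - 76\right) - 104\right)}{516 - 116} \left(-30\right) = -6373 + \frac{-340 - 176}{400} \left(-30\right) = -6373 + \left(-340 - 176\right) \frac{1}{400} \left(-30\right) = -6373 + \left(-516\right) \frac{1}{400} \left(-30\right) = -6373 - - \frac{387}{10} = -6373 + \frac{387}{10} = - \frac{63343}{10}$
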